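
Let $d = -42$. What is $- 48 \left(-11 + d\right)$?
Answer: $2544$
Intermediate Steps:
$- 48 \left(-11 + d\right) = - 48 \left(-11 - 42\right) = \left(-48\right) \left(-53\right) = 2544$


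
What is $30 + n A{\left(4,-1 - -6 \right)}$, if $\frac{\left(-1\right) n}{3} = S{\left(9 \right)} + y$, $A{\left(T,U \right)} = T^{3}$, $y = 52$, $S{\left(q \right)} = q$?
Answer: $-11682$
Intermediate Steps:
$n = -183$ ($n = - 3 \left(9 + 52\right) = \left(-3\right) 61 = -183$)
$30 + n A{\left(4,-1 - -6 \right)} = 30 - 183 \cdot 4^{3} = 30 - 11712 = -11682$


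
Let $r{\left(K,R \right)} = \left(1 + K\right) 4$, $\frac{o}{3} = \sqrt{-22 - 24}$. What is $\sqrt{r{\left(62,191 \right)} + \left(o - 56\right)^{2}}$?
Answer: $\sqrt{2974 - 336 i \sqrt{46}} \approx 57.969 - 19.656 i$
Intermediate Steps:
$o = 3 i \sqrt{46}$ ($o = 3 \sqrt{-22 - 24} = 3 \sqrt{-46} = 3 i \sqrt{46} \approx 20.347 i$)
$r{\left(K,R \right)} = 4 + 4 K$
$\sqrt{r{\left(62,191 \right)} + \left(o - 56\right)^{2}} = \sqrt{\left(4 + 4 \cdot 62\right) + \left(3 i \sqrt{46} - 56\right)^{2}} = \sqrt{\left(4 + 248\right) + \left(-56 + 3 i \sqrt{46}\right)^{2}} = \sqrt{252 + \left(-56 + 3 i \sqrt{46}\right)^{2}}$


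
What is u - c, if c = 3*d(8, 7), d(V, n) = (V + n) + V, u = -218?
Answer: -287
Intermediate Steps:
d(V, n) = n + 2*V
c = 69 (c = 3*(7 + 2*8) = 3*(7 + 16) = 3*23 = 69)
u - c = -218 - 1*69 = -218 - 69 = -287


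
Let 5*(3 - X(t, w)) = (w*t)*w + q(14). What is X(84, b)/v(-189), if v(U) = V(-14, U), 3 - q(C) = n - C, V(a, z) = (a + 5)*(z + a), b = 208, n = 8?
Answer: -242278/609 ≈ -397.83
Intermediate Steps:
V(a, z) = (5 + a)*(a + z)
q(C) = -5 + C (q(C) = 3 - (8 - C) = 3 + (-8 + C) = -5 + C)
v(U) = 126 - 9*U (v(U) = (-14)² + 5*(-14) + 5*U - 14*U = 196 - 70 + 5*U - 14*U = 126 - 9*U)
X(t, w) = 6/5 - t*w²/5 (X(t, w) = 3 - ((w*t)*w + (-5 + 14))/5 = 3 - ((t*w)*w + 9)/5 = 3 - (t*w² + 9)/5 = 3 - (9 + t*w²)/5 = 3 + (-9/5 - t*w²/5) = 6/5 - t*w²/5)
X(84, b)/v(-189) = (6/5 - ⅕*84*208²)/(126 - 9*(-189)) = (6/5 - ⅕*84*43264)/(126 + 1701) = (6/5 - 3634176/5)/1827 = -726834*1/1827 = -242278/609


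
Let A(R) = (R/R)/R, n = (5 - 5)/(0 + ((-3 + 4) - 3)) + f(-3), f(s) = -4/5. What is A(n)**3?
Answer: -125/64 ≈ -1.9531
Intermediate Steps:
f(s) = -4/5 (f(s) = -4*1/5 = -4/5)
n = -4/5 (n = (5 - 5)/(0 + ((-3 + 4) - 3)) - 4/5 = 0/(0 + (1 - 3)) - 4/5 = 0/(0 - 2) - 4/5 = 0/(-2) - 4/5 = 0*(-1/2) - 4/5 = 0 - 4/5 = -4/5 ≈ -0.80000)
A(R) = 1/R
A(n)**3 = (1/(-4/5))**3 = (-5/4)**3 = -125/64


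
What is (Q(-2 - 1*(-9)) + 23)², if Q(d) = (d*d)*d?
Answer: 133956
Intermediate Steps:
Q(d) = d³ (Q(d) = d²*d = d³)
(Q(-2 - 1*(-9)) + 23)² = ((-2 - 1*(-9))³ + 23)² = ((-2 + 9)³ + 23)² = (7³ + 23)² = (343 + 23)² = 366² = 133956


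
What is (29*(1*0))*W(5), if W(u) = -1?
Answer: 0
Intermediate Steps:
(29*(1*0))*W(5) = (29*(1*0))*(-1) = (29*0)*(-1) = 0*(-1) = 0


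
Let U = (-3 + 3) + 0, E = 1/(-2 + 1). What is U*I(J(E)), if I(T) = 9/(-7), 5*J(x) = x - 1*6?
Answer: 0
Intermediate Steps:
E = -1 (E = 1/(-1) = -1)
J(x) = -6/5 + x/5 (J(x) = (x - 1*6)/5 = (x - 6)/5 = (-6 + x)/5 = -6/5 + x/5)
I(T) = -9/7 (I(T) = 9*(-⅐) = -9/7)
U = 0 (U = 0 + 0 = 0)
U*I(J(E)) = 0*(-9/7) = 0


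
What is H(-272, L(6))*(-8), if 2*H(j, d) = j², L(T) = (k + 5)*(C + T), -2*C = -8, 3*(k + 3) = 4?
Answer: -295936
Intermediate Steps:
k = -5/3 (k = -3 + (⅓)*4 = -3 + 4/3 = -5/3 ≈ -1.6667)
C = 4 (C = -½*(-8) = 4)
L(T) = 40/3 + 10*T/3 (L(T) = (-5/3 + 5)*(4 + T) = 10*(4 + T)/3 = 40/3 + 10*T/3)
H(j, d) = j²/2
H(-272, L(6))*(-8) = ((½)*(-272)²)*(-8) = ((½)*73984)*(-8) = 36992*(-8) = -295936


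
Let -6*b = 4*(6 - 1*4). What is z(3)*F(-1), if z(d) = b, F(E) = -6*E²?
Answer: 8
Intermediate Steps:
b = -4/3 (b = -2*(6 - 1*4)/3 = -2*(6 - 4)/3 = -2*2/3 = -⅙*8 = -4/3 ≈ -1.3333)
z(d) = -4/3
z(3)*F(-1) = -(-8)*(-1)² = -(-8) = -4/3*(-6) = 8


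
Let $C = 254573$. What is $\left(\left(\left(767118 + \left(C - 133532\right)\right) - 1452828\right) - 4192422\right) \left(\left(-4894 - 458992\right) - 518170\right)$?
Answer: $4671729759096$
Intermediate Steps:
$\left(\left(\left(767118 + \left(C - 133532\right)\right) - 1452828\right) - 4192422\right) \left(\left(-4894 - 458992\right) - 518170\right) = \left(\left(\left(767118 + \left(254573 - 133532\right)\right) - 1452828\right) - 4192422\right) \left(\left(-4894 - 458992\right) - 518170\right) = \left(\left(\left(767118 + 121041\right) - 1452828\right) - 4192422\right) \left(-463886 - 518170\right) = \left(\left(888159 - 1452828\right) - 4192422\right) \left(-982056\right) = \left(-564669 - 4192422\right) \left(-982056\right) = \left(-4757091\right) \left(-982056\right) = 4671729759096$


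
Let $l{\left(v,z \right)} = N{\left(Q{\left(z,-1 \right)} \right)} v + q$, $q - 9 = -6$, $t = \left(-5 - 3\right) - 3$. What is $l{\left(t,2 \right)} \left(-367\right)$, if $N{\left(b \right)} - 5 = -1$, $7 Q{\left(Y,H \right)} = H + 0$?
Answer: $15047$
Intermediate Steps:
$t = -11$ ($t = -8 - 3 = -11$)
$Q{\left(Y,H \right)} = \frac{H}{7}$ ($Q{\left(Y,H \right)} = \frac{H + 0}{7} = \frac{H}{7}$)
$N{\left(b \right)} = 4$ ($N{\left(b \right)} = 5 - 1 = 4$)
$q = 3$ ($q = 9 - 6 = 3$)
$l{\left(v,z \right)} = 3 + 4 v$ ($l{\left(v,z \right)} = 4 v + 3 = 3 + 4 v$)
$l{\left(t,2 \right)} \left(-367\right) = \left(3 + 4 \left(-11\right)\right) \left(-367\right) = \left(3 - 44\right) \left(-367\right) = \left(-41\right) \left(-367\right) = 15047$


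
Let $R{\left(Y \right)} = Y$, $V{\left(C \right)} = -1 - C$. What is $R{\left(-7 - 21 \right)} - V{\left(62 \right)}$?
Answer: $35$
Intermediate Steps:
$R{\left(-7 - 21 \right)} - V{\left(62 \right)} = \left(-7 - 21\right) - \left(-1 - 62\right) = -28 - -63 = -28 + 63 = 35$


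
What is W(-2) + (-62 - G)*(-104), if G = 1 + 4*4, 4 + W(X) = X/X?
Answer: 8213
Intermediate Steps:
W(X) = -3 (W(X) = -4 + X/X = -4 + 1 = -3)
G = 17 (G = 1 + 16 = 17)
W(-2) + (-62 - G)*(-104) = -3 + (-62 - 1*17)*(-104) = -3 + (-62 - 17)*(-104) = -3 - 79*(-104) = -3 + 8216 = 8213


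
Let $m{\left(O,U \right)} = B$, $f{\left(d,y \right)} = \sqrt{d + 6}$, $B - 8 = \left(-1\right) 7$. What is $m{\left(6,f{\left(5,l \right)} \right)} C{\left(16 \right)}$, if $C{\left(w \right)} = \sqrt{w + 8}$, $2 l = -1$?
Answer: $2 \sqrt{6} \approx 4.899$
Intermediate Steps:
$l = - \frac{1}{2}$ ($l = \frac{1}{2} \left(-1\right) = - \frac{1}{2} \approx -0.5$)
$B = 1$ ($B = 8 - 7 = 1$)
$f{\left(d,y \right)} = \sqrt{6 + d}$
$m{\left(O,U \right)} = 1$
$C{\left(w \right)} = \sqrt{8 + w}$
$m{\left(6,f{\left(5,l \right)} \right)} C{\left(16 \right)} = 1 \sqrt{8 + 16} = 1 \sqrt{24} = 1 \cdot 2 \sqrt{6} = 2 \sqrt{6}$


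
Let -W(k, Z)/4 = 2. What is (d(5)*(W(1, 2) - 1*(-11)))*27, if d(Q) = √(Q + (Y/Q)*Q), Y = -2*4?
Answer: 81*I*√3 ≈ 140.3*I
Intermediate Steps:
W(k, Z) = -8 (W(k, Z) = -4*2 = -8)
Y = -8
d(Q) = √(-8 + Q) (d(Q) = √(Q + (-8/Q)*Q) = √(Q - 8) = √(-8 + Q))
(d(5)*(W(1, 2) - 1*(-11)))*27 = (√(-8 + 5)*(-8 - 1*(-11)))*27 = (√(-3)*(-8 + 11))*27 = ((I*√3)*3)*27 = (3*I*√3)*27 = 81*I*√3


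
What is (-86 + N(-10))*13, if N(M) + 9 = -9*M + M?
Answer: -195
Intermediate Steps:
N(M) = -9 - 8*M (N(M) = -9 + (-9*M + M) = -9 - 8*M)
(-86 + N(-10))*13 = (-86 + (-9 - 8*(-10)))*13 = (-86 + (-9 + 80))*13 = (-86 + 71)*13 = -15*13 = -195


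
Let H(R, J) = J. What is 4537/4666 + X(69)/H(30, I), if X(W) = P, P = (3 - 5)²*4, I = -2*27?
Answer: 85171/125982 ≈ 0.67606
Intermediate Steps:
I = -54
P = 16 (P = (-2)²*4 = 4*4 = 16)
X(W) = 16
4537/4666 + X(69)/H(30, I) = 4537/4666 + 16/(-54) = 4537*(1/4666) + 16*(-1/54) = 4537/4666 - 8/27 = 85171/125982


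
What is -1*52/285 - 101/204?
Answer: -4377/6460 ≈ -0.67755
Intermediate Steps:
-1*52/285 - 101/204 = -52*1/285 - 101*1/204 = -52/285 - 101/204 = -4377/6460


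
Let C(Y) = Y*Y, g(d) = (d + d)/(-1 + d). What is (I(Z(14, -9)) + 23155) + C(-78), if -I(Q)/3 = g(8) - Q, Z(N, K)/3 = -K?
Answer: 205192/7 ≈ 29313.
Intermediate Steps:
Z(N, K) = -3*K (Z(N, K) = 3*(-K) = -3*K)
g(d) = 2*d/(-1 + d) (g(d) = (2*d)/(-1 + d) = 2*d/(-1 + d))
I(Q) = -48/7 + 3*Q (I(Q) = -3*(2*8/(-1 + 8) - Q) = -3*(2*8/7 - Q) = -3*(2*8*(⅐) - Q) = -3*(16/7 - Q) = -48/7 + 3*Q)
C(Y) = Y²
(I(Z(14, -9)) + 23155) + C(-78) = ((-48/7 + 3*(-3*(-9))) + 23155) + (-78)² = ((-48/7 + 3*27) + 23155) + 6084 = ((-48/7 + 81) + 23155) + 6084 = (519/7 + 23155) + 6084 = 162604/7 + 6084 = 205192/7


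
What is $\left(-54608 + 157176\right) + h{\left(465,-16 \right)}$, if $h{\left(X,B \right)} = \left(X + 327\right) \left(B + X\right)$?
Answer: $458176$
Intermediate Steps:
$h{\left(X,B \right)} = \left(327 + X\right) \left(B + X\right)$
$\left(-54608 + 157176\right) + h{\left(465,-16 \right)} = \left(-54608 + 157176\right) + \left(465^{2} + 327 \left(-16\right) + 327 \cdot 465 - 7440\right) = 102568 + \left(216225 - 5232 + 152055 - 7440\right) = 102568 + 355608 = 458176$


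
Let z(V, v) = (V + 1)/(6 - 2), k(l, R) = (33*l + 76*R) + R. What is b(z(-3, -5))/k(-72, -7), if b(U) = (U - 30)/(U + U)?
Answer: -61/5830 ≈ -0.010463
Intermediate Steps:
k(l, R) = 33*l + 77*R
z(V, v) = 1/4 + V/4 (z(V, v) = (1 + V)/4 = (1 + V)*(1/4) = 1/4 + V/4)
b(U) = (-30 + U)/(2*U) (b(U) = (-30 + U)/((2*U)) = (-30 + U)*(1/(2*U)) = (-30 + U)/(2*U))
b(z(-3, -5))/k(-72, -7) = ((-30 + (1/4 + (1/4)*(-3)))/(2*(1/4 + (1/4)*(-3))))/(33*(-72) + 77*(-7)) = ((-30 + (1/4 - 3/4))/(2*(1/4 - 3/4)))/(-2376 - 539) = ((-30 - 1/2)/(2*(-1/2)))/(-2915) = ((1/2)*(-2)*(-61/2))*(-1/2915) = (61/2)*(-1/2915) = -61/5830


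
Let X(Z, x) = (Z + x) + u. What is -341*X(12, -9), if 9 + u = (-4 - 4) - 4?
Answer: 6138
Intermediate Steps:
u = -21 (u = -9 + ((-4 - 4) - 4) = -9 + (-8 - 4) = -9 - 12 = -21)
X(Z, x) = -21 + Z + x (X(Z, x) = (Z + x) - 21 = -21 + Z + x)
-341*X(12, -9) = -341*(-21 + 12 - 9) = -341*(-18) = 6138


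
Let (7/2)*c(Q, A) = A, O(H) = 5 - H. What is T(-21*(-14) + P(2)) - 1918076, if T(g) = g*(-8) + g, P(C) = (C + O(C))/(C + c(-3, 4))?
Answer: -42243193/22 ≈ -1.9201e+6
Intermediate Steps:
c(Q, A) = 2*A/7
P(C) = 5/(8/7 + C) (P(C) = (C + (5 - C))/(C + (2/7)*4) = 5/(C + 8/7) = 5/(8/7 + C))
T(g) = -7*g (T(g) = -8*g + g = -7*g)
T(-21*(-14) + P(2)) - 1918076 = -7*(-21*(-14) + 35/(8 + 7*2)) - 1918076 = -7*(294 + 35/(8 + 14)) - 1918076 = -7*(294 + 35/22) - 1918076 = -7*6503/22 - 1918076 = -45521/22 - 1918076 = -42243193/22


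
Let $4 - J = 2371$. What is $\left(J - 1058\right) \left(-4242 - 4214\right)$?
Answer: $28961800$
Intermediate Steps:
$J = -2367$ ($J = 4 - 2371 = -2367$)
$\left(J - 1058\right) \left(-4242 - 4214\right) = \left(-2367 - 1058\right) \left(-4242 - 4214\right) = - 3425 \left(-4242 - 4214\right) = \left(-3425\right) \left(-8456\right) = 28961800$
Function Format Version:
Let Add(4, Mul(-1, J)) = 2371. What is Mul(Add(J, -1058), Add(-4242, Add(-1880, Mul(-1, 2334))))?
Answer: 28961800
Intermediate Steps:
J = -2367 (J = Add(4, Mul(-1, 2371)) = Add(4, -2371) = -2367)
Mul(Add(J, -1058), Add(-4242, Add(-1880, Mul(-1, 2334)))) = Mul(Add(-2367, -1058), Add(-4242, Add(-1880, Mul(-1, 2334)))) = Mul(-3425, Add(-4242, Add(-1880, -2334))) = Mul(-3425, Add(-4242, -4214)) = Mul(-3425, -8456) = 28961800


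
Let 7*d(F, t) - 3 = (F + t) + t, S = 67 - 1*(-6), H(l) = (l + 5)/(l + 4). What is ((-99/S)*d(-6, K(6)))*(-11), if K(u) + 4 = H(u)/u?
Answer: -115797/5110 ≈ -22.661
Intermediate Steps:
H(l) = (5 + l)/(4 + l)
S = 73 (S = 67 + 6 = 73)
K(u) = -4 + (5 + u)/(u*(4 + u)) (K(u) = -4 + ((5 + u)/(4 + u))/u = -4 + (5 + u)/(u*(4 + u)))
d(F, t) = 3/7 + F/7 + 2*t/7 (d(F, t) = 3/7 + ((F + t) + t)/7 = 3/7 + (F + 2*t)/7 = 3/7 + (F/7 + 2*t/7) = 3/7 + F/7 + 2*t/7)
((-99/S)*d(-6, K(6)))*(-11) = ((-99/73)*(3/7 + (⅐)*(-6) + 2*((5 + 6 - 4*6*(4 + 6))/(6*(4 + 6)))/7))*(-11) = ((-99*1/73)*(3/7 - 6/7 + 2*((⅙)*(5 + 6 - 4*6*10)/10)/7))*(-11) = -99*(3/7 - 6/7 + 2*((⅙)*(⅒)*(5 + 6 - 240))/7)/73*(-11) = -99*(3/7 - 6/7 + 2*((⅙)*(⅒)*(-229))/7)/73*(-11) = -99*(3/7 - 6/7 + (2/7)*(-229/60))/73*(-11) = -99*(3/7 - 6/7 - 229/210)/73*(-11) = -99/73*(-319/210)*(-11) = (10527/5110)*(-11) = -115797/5110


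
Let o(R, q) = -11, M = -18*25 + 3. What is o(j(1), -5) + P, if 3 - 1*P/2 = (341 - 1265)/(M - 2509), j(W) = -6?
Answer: -4157/739 ≈ -5.6252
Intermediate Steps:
M = -447 (M = -450 + 3 = -447)
P = 3972/739 (P = 6 - 2*(341 - 1265)/(-447 - 2509) = 6 - (-1848)/(-2956) = 6 - (-1848)*(-1)/2956 = 6 - 2*231/739 = 6 - 462/739 = 3972/739 ≈ 5.3748)
o(j(1), -5) + P = -11 + 3972/739 = -4157/739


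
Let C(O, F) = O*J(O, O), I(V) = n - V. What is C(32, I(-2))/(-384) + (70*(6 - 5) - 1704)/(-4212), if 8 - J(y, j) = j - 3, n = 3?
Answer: 9005/4212 ≈ 2.1379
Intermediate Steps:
J(y, j) = 11 - j (J(y, j) = 8 - (j - 3) = 8 - (-3 + j) = 8 + (3 - j) = 11 - j)
I(V) = 3 - V
C(O, F) = O*(11 - O)
C(32, I(-2))/(-384) + (70*(6 - 5) - 1704)/(-4212) = (32*(11 - 1*32))/(-384) + (70*(6 - 5) - 1704)/(-4212) = (32*(11 - 32))*(-1/384) + (70*1 - 1704)*(-1/4212) = (32*(-21))*(-1/384) + (70 - 1704)*(-1/4212) = -672*(-1/384) - 1634*(-1/4212) = 7/4 + 817/2106 = 9005/4212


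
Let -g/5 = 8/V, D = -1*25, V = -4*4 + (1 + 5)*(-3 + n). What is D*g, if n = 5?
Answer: -250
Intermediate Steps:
V = -4 (V = -4*4 + (1 + 5)*(-3 + 5) = -16 + 6*2 = -16 + 12 = -4)
D = -25
g = 10 (g = -40/(-4) = -40*(-1)/4 = -5*(-2) = 10)
D*g = -25*10 = -250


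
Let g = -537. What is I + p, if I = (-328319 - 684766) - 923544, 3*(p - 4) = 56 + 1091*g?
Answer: -6395686/3 ≈ -2.1319e+6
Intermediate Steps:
p = -585799/3 (p = 4 + (56 + 1091*(-537))/3 = 4 + (56 - 585867)/3 = 4 + (⅓)*(-585811) = 4 - 585811/3 = -585799/3 ≈ -1.9527e+5)
I = -1936629 (I = -1013085 - 923544 = -1936629)
I + p = -1936629 - 585799/3 = -6395686/3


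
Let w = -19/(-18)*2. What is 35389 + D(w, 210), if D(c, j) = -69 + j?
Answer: 35530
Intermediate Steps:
w = 19/9 (w = -19*(-1/18)*2 = (19/18)*2 = 19/9 ≈ 2.1111)
35389 + D(w, 210) = 35389 + (-69 + 210) = 35389 + 141 = 35530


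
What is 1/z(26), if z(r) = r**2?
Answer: 1/676 ≈ 0.0014793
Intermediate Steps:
1/z(26) = 1/(26**2) = 1/676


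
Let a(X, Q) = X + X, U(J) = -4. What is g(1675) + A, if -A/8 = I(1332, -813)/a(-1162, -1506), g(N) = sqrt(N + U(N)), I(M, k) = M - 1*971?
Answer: 722/581 + sqrt(1671) ≈ 42.121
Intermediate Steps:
I(M, k) = -971 + M (I(M, k) = M - 971 = -971 + M)
a(X, Q) = 2*X
g(N) = sqrt(-4 + N) (g(N) = sqrt(N - 4) = sqrt(-4 + N))
A = 722/581 (A = -8*(-971 + 1332)/(2*(-1162)) = -2888/(-2324) = -2888*(-1)/2324 = -8*(-361/2324) = 722/581 ≈ 1.2427)
g(1675) + A = sqrt(-4 + 1675) + 722/581 = sqrt(1671) + 722/581 = 722/581 + sqrt(1671)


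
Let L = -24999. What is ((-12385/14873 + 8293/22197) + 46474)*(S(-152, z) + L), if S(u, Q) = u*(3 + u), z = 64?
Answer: -36070424418417238/330135981 ≈ -1.0926e+8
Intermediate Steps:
((-12385/14873 + 8293/22197) + 46474)*(S(-152, z) + L) = ((-12385/14873 + 8293/22197) + 46474)*(-152*(3 - 152) - 24999) = ((-12385*1/14873 + 8293*(1/22197)) + 46474)*(-152*(-149) - 24999) = ((-12385/14873 + 8293/22197) + 46474)*(22648 - 24999) = (-151568056/330135981 + 46474)*(-2351) = (15342588012938/330135981)*(-2351) = -36070424418417238/330135981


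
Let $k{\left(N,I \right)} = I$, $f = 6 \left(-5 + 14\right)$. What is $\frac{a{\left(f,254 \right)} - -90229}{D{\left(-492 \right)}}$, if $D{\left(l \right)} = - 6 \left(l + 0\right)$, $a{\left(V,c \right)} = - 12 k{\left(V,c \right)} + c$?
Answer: $\frac{9715}{328} \approx 29.619$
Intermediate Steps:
$f = 54$ ($f = 6 \cdot 9 = 54$)
$a{\left(V,c \right)} = - 11 c$ ($a{\left(V,c \right)} = - 12 c + c = - 11 c$)
$D{\left(l \right)} = - 6 l$
$\frac{a{\left(f,254 \right)} - -90229}{D{\left(-492 \right)}} = \frac{\left(-11\right) 254 - -90229}{\left(-6\right) \left(-492\right)} = \frac{-2794 + 90229}{2952} = 87435 \cdot \frac{1}{2952} = \frac{9715}{328}$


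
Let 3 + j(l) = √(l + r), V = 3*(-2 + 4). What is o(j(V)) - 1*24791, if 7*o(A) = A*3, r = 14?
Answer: -173546/7 + 6*√5/7 ≈ -24790.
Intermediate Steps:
V = 6 (V = 3*2 = 6)
j(l) = -3 + √(14 + l) (j(l) = -3 + √(l + 14) = -3 + √(14 + l))
o(A) = 3*A/7 (o(A) = (A*3)/7 = (3*A)/7 = 3*A/7)
o(j(V)) - 1*24791 = 3*(-3 + √(14 + 6))/7 - 1*24791 = 3*(-3 + √20)/7 - 24791 = 3*(-3 + 2*√5)/7 - 24791 = (-9/7 + 6*√5/7) - 24791 = -173546/7 + 6*√5/7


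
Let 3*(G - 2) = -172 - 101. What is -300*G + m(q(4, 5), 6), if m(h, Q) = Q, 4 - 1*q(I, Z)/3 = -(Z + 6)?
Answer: 26706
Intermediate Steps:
q(I, Z) = 30 + 3*Z (q(I, Z) = 12 - (-3)*(Z + 6) = 12 - (-3)*(6 + Z) = 12 - 3*(-6 - Z) = 12 + (18 + 3*Z) = 30 + 3*Z)
G = -89 (G = 2 + (-172 - 101)/3 = 2 + (⅓)*(-273) = 2 - 91 = -89)
-300*G + m(q(4, 5), 6) = -300*(-89) + 6 = 26700 + 6 = 26706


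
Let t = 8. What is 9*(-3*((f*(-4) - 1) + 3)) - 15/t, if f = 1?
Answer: 417/8 ≈ 52.125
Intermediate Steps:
9*(-3*((f*(-4) - 1) + 3)) - 15/t = 9*(-3*((1*(-4) - 1) + 3)) - 15/8 = 9*(-3*((-4 - 1) + 3)) - 15*⅛ = 9*(-3*(-5 + 3)) - 15/8 = 9*(-3*(-2)) - 15/8 = 9*6 - 15/8 = 54 - 15/8 = 417/8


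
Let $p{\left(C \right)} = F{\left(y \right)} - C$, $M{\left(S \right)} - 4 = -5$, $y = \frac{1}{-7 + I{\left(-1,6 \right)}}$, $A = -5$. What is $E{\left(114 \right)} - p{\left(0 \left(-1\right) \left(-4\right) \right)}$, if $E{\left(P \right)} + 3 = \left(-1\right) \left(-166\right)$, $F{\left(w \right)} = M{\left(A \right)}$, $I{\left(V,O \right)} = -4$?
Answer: $164$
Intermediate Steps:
$y = - \frac{1}{11}$ ($y = \frac{1}{-7 - 4} = \frac{1}{-11} = - \frac{1}{11} \approx -0.090909$)
$M{\left(S \right)} = -1$ ($M{\left(S \right)} = 4 - 5 = -1$)
$F{\left(w \right)} = -1$
$p{\left(C \right)} = -1 - C$
$E{\left(P \right)} = 163$ ($E{\left(P \right)} = -3 - -166 = -3 + 166 = 163$)
$E{\left(114 \right)} - p{\left(0 \left(-1\right) \left(-4\right) \right)} = 163 - \left(-1 - 0 \left(-1\right) \left(-4\right)\right) = 163 - \left(-1 - 0 \left(-4\right)\right) = 163 - \left(-1 - 0\right) = 163 - \left(-1 + 0\right) = 163 - -1 = 163 + 1 = 164$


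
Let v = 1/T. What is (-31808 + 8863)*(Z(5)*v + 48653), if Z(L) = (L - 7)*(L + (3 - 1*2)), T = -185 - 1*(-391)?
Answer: -114983200085/103 ≈ -1.1163e+9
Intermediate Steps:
T = 206 (T = -185 + 391 = 206)
v = 1/206 ≈ 0.0048544
Z(L) = (1 + L)*(-7 + L) (Z(L) = (-7 + L)*(L + (3 - 2)) = (-7 + L)*(L + 1) = (-7 + L)*(1 + L) = (1 + L)*(-7 + L))
(-31808 + 8863)*(Z(5)*v + 48653) = (-31808 + 8863)*((-7 + 5² - 6*5)*(1/206) + 48653) = -22945*((-7 + 25 - 30)*(1/206) + 48653) = -22945*(-12*1/206 + 48653) = -22945*(-6/103 + 48653) = -22945*5011253/103 = -114983200085/103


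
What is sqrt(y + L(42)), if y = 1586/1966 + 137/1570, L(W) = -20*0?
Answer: sqrt(2129275484110)/1543310 ≈ 0.94550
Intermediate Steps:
L(W) = 0
y = 1379681/1543310 (y = 1586*(1/1966) + 137*(1/1570) = 793/983 + 137/1570 = 1379681/1543310 ≈ 0.89398)
sqrt(y + L(42)) = sqrt(1379681/1543310 + 0) = sqrt(1379681/1543310) = sqrt(2129275484110)/1543310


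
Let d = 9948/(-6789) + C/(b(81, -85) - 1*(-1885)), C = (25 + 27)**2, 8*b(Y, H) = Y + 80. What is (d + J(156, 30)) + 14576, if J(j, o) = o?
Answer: 503764948158/34490383 ≈ 14606.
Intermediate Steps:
b(Y, H) = 10 + Y/8 (b(Y, H) = (Y + 80)/8 = (80 + Y)/8 = 10 + Y/8)
C = 2704 (C = 52**2 = 2704)
d = -1585940/34490383 (d = 9948/(-6789) + 2704/((10 + (1/8)*81) - 1*(-1885)) = 9948*(-1/6789) + 2704/((10 + 81/8) + 1885) = -3316/2263 + 2704/(161/8 + 1885) = -3316/2263 + 2704/(15241/8) = -3316/2263 + 2704*(8/15241) = -3316/2263 + 21632/15241 = -1585940/34490383 ≈ -0.045982)
(d + J(156, 30)) + 14576 = (-1585940/34490383 + 30) + 14576 = 1033125550/34490383 + 14576 = 503764948158/34490383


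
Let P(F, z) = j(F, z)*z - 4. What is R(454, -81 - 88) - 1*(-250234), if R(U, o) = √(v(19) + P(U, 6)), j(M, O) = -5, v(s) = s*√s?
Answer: 250234 + √(-34 + 19*√19) ≈ 2.5024e+5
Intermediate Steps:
v(s) = s^(3/2)
P(F, z) = -4 - 5*z (P(F, z) = -5*z - 4 = -4 - 5*z)
R(U, o) = √(-34 + 19*√19) (R(U, o) = √(19^(3/2) + (-4 - 5*6)) = √(19*√19 + (-4 - 30)) = √(19*√19 - 34) = √(-34 + 19*√19))
R(454, -81 - 88) - 1*(-250234) = √(-34 + 19*√19) - 1*(-250234) = √(-34 + 19*√19) + 250234 = 250234 + √(-34 + 19*√19)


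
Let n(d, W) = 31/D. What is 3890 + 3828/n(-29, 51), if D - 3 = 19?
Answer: 204806/31 ≈ 6606.6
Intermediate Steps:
D = 22 (D = 3 + 19 = 22)
n(d, W) = 31/22
3890 + 3828/n(-29, 51) = 3890 + 3828/(31/22) = 3890 + 3828*(22/31) = 3890 + 84216/31 = 204806/31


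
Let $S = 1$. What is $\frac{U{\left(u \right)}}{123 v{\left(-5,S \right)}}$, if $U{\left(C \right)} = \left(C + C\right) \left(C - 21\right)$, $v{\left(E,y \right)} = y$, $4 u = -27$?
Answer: $\frac{999}{328} \approx 3.0457$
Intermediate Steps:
$u = - \frac{27}{4}$ ($u = \frac{1}{4} \left(-27\right) = - \frac{27}{4} \approx -6.75$)
$U{\left(C \right)} = 2 C \left(-21 + C\right)$
$\frac{U{\left(u \right)}}{123 v{\left(-5,S \right)}} = \frac{2 \left(- \frac{27}{4}\right) \left(-21 - \frac{27}{4}\right)}{123 \cdot 1} = \frac{2 \left(- \frac{27}{4}\right) \left(- \frac{111}{4}\right)}{123} = \frac{2997}{8} \cdot \frac{1}{123} = \frac{999}{328}$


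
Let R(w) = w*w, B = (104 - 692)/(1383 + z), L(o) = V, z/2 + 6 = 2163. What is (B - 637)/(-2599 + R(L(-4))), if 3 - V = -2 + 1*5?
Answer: 1209859/4935501 ≈ 0.24513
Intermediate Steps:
z = 4314 (z = -12 + 2*2163 = -12 + 4326 = 4314)
V = 0 (V = 3 - (-2 + 1*5) = 3 - (-2 + 5) = 3 - 1*3 = 3 - 3 = 0)
L(o) = 0
B = -196/1899 (B = (104 - 692)/(1383 + 4314) = -588/5697 = -588*1/5697 = -196/1899 ≈ -0.10321)
R(w) = w**2
(B - 637)/(-2599 + R(L(-4))) = (-196/1899 - 637)/(-2599 + 0**2) = -1209859/(1899*(-2599 + 0)) = -1209859/1899/(-2599) = -1209859/1899*(-1/2599) = 1209859/4935501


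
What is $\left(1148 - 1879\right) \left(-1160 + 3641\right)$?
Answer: $-1813611$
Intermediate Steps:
$\left(1148 - 1879\right) \left(-1160 + 3641\right) = \left(-731\right) 2481 = -1813611$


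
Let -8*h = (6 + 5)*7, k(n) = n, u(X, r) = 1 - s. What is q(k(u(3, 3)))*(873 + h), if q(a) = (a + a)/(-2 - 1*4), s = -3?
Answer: -6907/6 ≈ -1151.2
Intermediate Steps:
u(X, r) = 4 (u(X, r) = 1 - 1*(-3) = 1 + 3 = 4)
h = -77/8 (h = -(6 + 5)*7/8 = -11*7/8 = -⅛*77 = -77/8 ≈ -9.6250)
q(a) = -a/3 (q(a) = (2*a)/(-2 - 4) = (2*a)/(-6) = (2*a)*(-⅙) = -a/3)
q(k(u(3, 3)))*(873 + h) = (-⅓*4)*(873 - 77/8) = -4/3*6907/8 = -6907/6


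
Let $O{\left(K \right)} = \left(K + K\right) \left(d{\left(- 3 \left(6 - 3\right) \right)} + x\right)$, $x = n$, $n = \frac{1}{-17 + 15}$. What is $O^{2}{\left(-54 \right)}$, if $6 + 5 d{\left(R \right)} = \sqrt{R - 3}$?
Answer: $\frac{702756}{25} - \frac{396576 i \sqrt{3}}{25} \approx 28110.0 - 27476.0 i$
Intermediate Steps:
$d{\left(R \right)} = - \frac{6}{5} + \frac{\sqrt{-3 + R}}{5}$ ($d{\left(R \right)} = - \frac{6}{5} + \frac{\sqrt{R - 3}}{5} = - \frac{6}{5} + \frac{\sqrt{-3 + R}}{5}$)
$n = - \frac{1}{2}$ ($n = \frac{1}{-2} = - \frac{1}{2} \approx -0.5$)
$x = - \frac{1}{2} \approx -0.5$
$O{\left(K \right)} = 2 K \left(- \frac{17}{10} + \frac{2 i \sqrt{3}}{5}\right)$ ($O{\left(K \right)} = \left(K + K\right) \left(\left(- \frac{6}{5} + \frac{\sqrt{-3 - 3 \left(6 - 3\right)}}{5}\right) - \frac{1}{2}\right) = 2 K \left(\left(- \frac{6}{5} + \frac{\sqrt{-3 - 9}}{5}\right) - \frac{1}{2}\right) = 2 K \left(\left(- \frac{6}{5} + \frac{\sqrt{-12}}{5}\right) - \frac{1}{2}\right) = 2 K \left(\left(- \frac{6}{5} + \frac{2 i \sqrt{3}}{5}\right) - \frac{1}{2}\right) = 2 K \left(- \frac{17}{10} + \frac{2 i \sqrt{3}}{5}\right)$)
$O^{2}{\left(-54 \right)} = \left(\frac{1}{5} \left(-54\right) \left(-17 + 4 i \sqrt{3}\right)\right)^{2} = \left(\frac{918}{5} - \frac{216 i \sqrt{3}}{5}\right)^{2}$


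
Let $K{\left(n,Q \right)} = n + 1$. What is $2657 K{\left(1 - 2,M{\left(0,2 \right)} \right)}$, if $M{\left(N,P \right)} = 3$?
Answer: $0$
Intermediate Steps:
$K{\left(n,Q \right)} = 1 + n$
$2657 K{\left(1 - 2,M{\left(0,2 \right)} \right)} = 2657 \left(1 + \left(1 - 2\right)\right) = 2657 \left(1 - 1\right) = 2657 \cdot 0 = 0$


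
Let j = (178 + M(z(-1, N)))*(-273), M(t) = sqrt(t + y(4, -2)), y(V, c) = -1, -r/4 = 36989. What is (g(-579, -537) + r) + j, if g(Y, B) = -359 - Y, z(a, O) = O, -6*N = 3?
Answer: -196330 - 273*I*sqrt(6)/2 ≈ -1.9633e+5 - 334.36*I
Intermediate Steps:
N = -1/2 (N = -1/6*3 = -1/2 ≈ -0.50000)
r = -147956 (r = -4*36989 = -147956)
M(t) = sqrt(-1 + t) (M(t) = sqrt(t - 1) = sqrt(-1 + t))
j = -48594 - 273*I*sqrt(6)/2 (j = (178 + sqrt(-1 - 1/2))*(-273) = (178 + sqrt(-3/2))*(-273) = (178 + I*sqrt(6)/2)*(-273) = -48594 - 273*I*sqrt(6)/2 ≈ -48594.0 - 334.36*I)
(g(-579, -537) + r) + j = ((-359 - 1*(-579)) - 147956) + (-48594 - 273*I*sqrt(6)/2) = ((-359 + 579) - 147956) + (-48594 - 273*I*sqrt(6)/2) = (220 - 147956) + (-48594 - 273*I*sqrt(6)/2) = -147736 + (-48594 - 273*I*sqrt(6)/2) = -196330 - 273*I*sqrt(6)/2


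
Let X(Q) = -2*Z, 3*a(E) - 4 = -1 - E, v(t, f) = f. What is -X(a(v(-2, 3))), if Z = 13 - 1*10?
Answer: 6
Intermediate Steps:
Z = 3 (Z = 13 - 10 = 3)
a(E) = 1 - E/3 (a(E) = 4/3 + (-1 - E)/3 = 4/3 + (-1/3 - E/3) = 1 - E/3)
X(Q) = -6 (X(Q) = -2*3 = -6)
-X(a(v(-2, 3))) = -1*(-6) = 6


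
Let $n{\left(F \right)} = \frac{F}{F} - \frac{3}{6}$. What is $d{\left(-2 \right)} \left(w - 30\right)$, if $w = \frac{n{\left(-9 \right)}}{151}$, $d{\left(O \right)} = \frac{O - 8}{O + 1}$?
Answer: $- \frac{45295}{151} \approx -299.97$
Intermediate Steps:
$n{\left(F \right)} = \frac{1}{2}$ ($n{\left(F \right)} = 1 - \frac{1}{2} = \frac{1}{2}$)
$d{\left(O \right)} = \frac{-8 + O}{1 + O}$
$w = \frac{1}{302}$ ($w = \frac{1}{2 \cdot 151} = \frac{1}{2} \cdot \frac{1}{151} = \frac{1}{302} \approx 0.0033113$)
$d{\left(-2 \right)} \left(w - 30\right) = \frac{-8 - 2}{1 - 2} \left(\frac{1}{302} - 30\right) = \frac{1}{-1} \left(-10\right) \left(- \frac{9059}{302}\right) = \left(-1\right) \left(-10\right) \left(- \frac{9059}{302}\right) = 10 \left(- \frac{9059}{302}\right) = - \frac{45295}{151}$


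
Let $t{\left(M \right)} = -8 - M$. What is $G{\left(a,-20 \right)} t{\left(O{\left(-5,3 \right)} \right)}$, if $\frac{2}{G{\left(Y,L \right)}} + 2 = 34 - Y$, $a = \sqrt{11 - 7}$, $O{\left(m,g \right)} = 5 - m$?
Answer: $- \frac{6}{5} \approx -1.2$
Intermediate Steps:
$a = 2$ ($a = \sqrt{4} = 2$)
$G{\left(Y,L \right)} = \frac{2}{32 - Y}$ ($G{\left(Y,L \right)} = \frac{2}{-2 - \left(-34 + Y\right)} = \frac{2}{32 - Y}$)
$G{\left(a,-20 \right)} t{\left(O{\left(-5,3 \right)} \right)} = - \frac{2}{-32 + 2} \left(-8 - \left(5 - -5\right)\right) = - \frac{2}{-30} \left(-8 - \left(5 + 5\right)\right) = \left(-2\right) \left(- \frac{1}{30}\right) \left(-8 - 10\right) = \frac{-8 - 10}{15} = \frac{1}{15} \left(-18\right) = - \frac{6}{5}$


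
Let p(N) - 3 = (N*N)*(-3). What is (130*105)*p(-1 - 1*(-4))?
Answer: -327600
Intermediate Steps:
p(N) = 3 - 3*N² (p(N) = 3 + (N*N)*(-3) = 3 + N²*(-3) = 3 - 3*N²)
(130*105)*p(-1 - 1*(-4)) = (130*105)*(3 - 3*(-1 - 1*(-4))²) = 13650*(3 - 3*(-1 + 4)²) = 13650*(3 - 3*3²) = 13650*(3 - 3*9) = 13650*(3 - 27) = 13650*(-24) = -327600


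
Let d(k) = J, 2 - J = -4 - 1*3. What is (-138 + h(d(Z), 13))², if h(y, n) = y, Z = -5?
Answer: 16641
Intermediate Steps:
J = 9 (J = 2 - (-4 - 1*3) = 2 - (-4 - 3) = 2 - 1*(-7) = 2 + 7 = 9)
d(k) = 9
(-138 + h(d(Z), 13))² = (-138 + 9)² = (-129)² = 16641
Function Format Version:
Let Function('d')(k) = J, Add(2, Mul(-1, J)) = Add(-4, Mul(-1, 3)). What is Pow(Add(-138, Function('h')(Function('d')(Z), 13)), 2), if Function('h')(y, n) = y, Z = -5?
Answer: 16641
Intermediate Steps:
J = 9 (J = Add(2, Mul(-1, Add(-4, Mul(-1, 3)))) = Add(2, Mul(-1, Add(-4, -3))) = Add(2, Mul(-1, -7)) = Add(2, 7) = 9)
Function('d')(k) = 9
Pow(Add(-138, Function('h')(Function('d')(Z), 13)), 2) = Pow(Add(-138, 9), 2) = Pow(-129, 2) = 16641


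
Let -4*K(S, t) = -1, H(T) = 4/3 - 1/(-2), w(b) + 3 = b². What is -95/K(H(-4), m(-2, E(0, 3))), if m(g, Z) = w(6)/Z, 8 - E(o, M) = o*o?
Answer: -380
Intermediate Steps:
w(b) = -3 + b²
E(o, M) = 8 - o² (E(o, M) = 8 - o*o = 8 - o²)
m(g, Z) = 33/Z (m(g, Z) = (-3 + 6²)/Z = (-3 + 36)/Z = 33/Z)
H(T) = 11/6 (H(T) = 4*(⅓) - 1*(-½) = 4/3 + ½ = 11/6)
K(S, t) = ¼ (K(S, t) = -¼*(-1) = ¼)
-95/K(H(-4), m(-2, E(0, 3))) = -95/¼ = -95*4 = -380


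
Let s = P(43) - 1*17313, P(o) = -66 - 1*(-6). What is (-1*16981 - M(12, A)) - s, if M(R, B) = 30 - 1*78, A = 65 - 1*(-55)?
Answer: 440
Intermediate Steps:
A = 120 (A = 65 + 55 = 120)
M(R, B) = -48 (M(R, B) = 30 - 78 = -48)
P(o) = -60 (P(o) = -66 + 6 = -60)
s = -17373 (s = -60 - 1*17313 = -60 - 17313 = -17373)
(-1*16981 - M(12, A)) - s = (-1*16981 - 1*(-48)) - 1*(-17373) = (-16981 + 48) + 17373 = -16933 + 17373 = 440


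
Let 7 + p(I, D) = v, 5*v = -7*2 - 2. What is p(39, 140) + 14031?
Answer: 70104/5 ≈ 14021.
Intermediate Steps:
v = -16/5 (v = (-7*2 - 2)/5 = (-14 - 2)/5 = (⅕)*(-16) = -16/5 ≈ -3.2000)
p(I, D) = -51/5 (p(I, D) = -7 - 16/5 = -51/5)
p(39, 140) + 14031 = -51/5 + 14031 = 70104/5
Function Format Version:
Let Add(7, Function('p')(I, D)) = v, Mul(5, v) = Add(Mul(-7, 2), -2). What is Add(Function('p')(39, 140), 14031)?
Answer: Rational(70104, 5) ≈ 14021.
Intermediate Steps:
v = Rational(-16, 5) (v = Mul(Rational(1, 5), Add(Mul(-7, 2), -2)) = Mul(Rational(1, 5), Add(-14, -2)) = Mul(Rational(1, 5), -16) = Rational(-16, 5) ≈ -3.2000)
Function('p')(I, D) = Rational(-51, 5) (Function('p')(I, D) = Add(-7, Rational(-16, 5)) = Rational(-51, 5))
Add(Function('p')(39, 140), 14031) = Add(Rational(-51, 5), 14031) = Rational(70104, 5)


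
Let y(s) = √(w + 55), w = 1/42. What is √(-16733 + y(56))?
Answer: √(-29517012 + 42*√97062)/42 ≈ 129.33*I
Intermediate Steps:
w = 1/42 ≈ 0.023810
y(s) = √97062/42 (y(s) = √(1/42 + 55) = √(2311/42) = √97062/42)
√(-16733 + y(56)) = √(-16733 + √97062/42)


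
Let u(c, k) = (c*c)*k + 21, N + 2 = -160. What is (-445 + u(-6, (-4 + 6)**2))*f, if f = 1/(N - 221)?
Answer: 280/383 ≈ 0.73107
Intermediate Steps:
N = -162 (N = -2 - 160 = -162)
u(c, k) = 21 + k*c**2 (u(c, k) = c**2*k + 21 = k*c**2 + 21 = 21 + k*c**2)
f = -1/383 (f = 1/(-162 - 221) = 1/(-383) = -1/383 ≈ -0.0026110)
(-445 + u(-6, (-4 + 6)**2))*f = (-445 + (21 + (-4 + 6)**2*(-6)**2))*(-1/383) = (-445 + (21 + 2**2*36))*(-1/383) = (-445 + (21 + 4*36))*(-1/383) = (-445 + (21 + 144))*(-1/383) = (-445 + 165)*(-1/383) = -280*(-1/383) = 280/383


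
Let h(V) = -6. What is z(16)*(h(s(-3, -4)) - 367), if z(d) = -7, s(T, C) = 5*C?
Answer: 2611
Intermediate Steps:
z(16)*(h(s(-3, -4)) - 367) = -7*(-6 - 367) = -7*(-373) = 2611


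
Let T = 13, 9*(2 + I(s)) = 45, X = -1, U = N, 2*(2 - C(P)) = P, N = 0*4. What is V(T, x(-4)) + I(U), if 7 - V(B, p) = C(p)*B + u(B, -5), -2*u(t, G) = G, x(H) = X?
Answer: -25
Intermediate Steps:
N = 0
C(P) = 2 - P/2
U = 0
I(s) = 3 (I(s) = -2 + (1/9)*45 = -2 + 5 = 3)
x(H) = -1
u(t, G) = -G/2
V(B, p) = 9/2 - B*(2 - p/2) (V(B, p) = 7 - ((2 - p/2)*B - 1/2*(-5)) = 7 - (B*(2 - p/2) + 5/2) = 7 - (5/2 + B*(2 - p/2)) = 7 + (-5/2 - B*(2 - p/2)) = 9/2 - B*(2 - p/2))
V(T, x(-4)) + I(U) = (9/2 + (1/2)*13*(-4 - 1)) + 3 = (9/2 + (1/2)*13*(-5)) + 3 = (9/2 - 65/2) + 3 = -28 + 3 = -25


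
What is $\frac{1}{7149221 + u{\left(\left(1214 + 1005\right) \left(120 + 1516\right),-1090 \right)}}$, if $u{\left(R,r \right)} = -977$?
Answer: $\frac{1}{7148244} \approx 1.3989 \cdot 10^{-7}$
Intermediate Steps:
$\frac{1}{7149221 + u{\left(\left(1214 + 1005\right) \left(120 + 1516\right),-1090 \right)}} = \frac{1}{7149221 - 977} = \frac{1}{7148244}$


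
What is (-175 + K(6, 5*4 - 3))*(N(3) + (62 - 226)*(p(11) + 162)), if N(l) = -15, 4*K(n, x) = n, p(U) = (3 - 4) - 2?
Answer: 9053577/2 ≈ 4.5268e+6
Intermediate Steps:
p(U) = -3 (p(U) = -1 - 2 = -3)
K(n, x) = n/4
(-175 + K(6, 5*4 - 3))*(N(3) + (62 - 226)*(p(11) + 162)) = (-175 + (1/4)*6)*(-15 + (62 - 226)*(-3 + 162)) = (-175 + 3/2)*(-15 - 164*159) = -347*(-15 - 26076)/2 = -347/2*(-26091) = 9053577/2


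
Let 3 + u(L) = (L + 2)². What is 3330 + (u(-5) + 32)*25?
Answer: 4280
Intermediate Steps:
u(L) = -3 + (2 + L)² (u(L) = -3 + (L + 2)² = -3 + (2 + L)²)
3330 + (u(-5) + 32)*25 = 3330 + ((-3 + (2 - 5)²) + 32)*25 = 3330 + ((-3 + (-3)²) + 32)*25 = 3330 + ((-3 + 9) + 32)*25 = 3330 + (6 + 32)*25 = 3330 + 38*25 = 3330 + 950 = 4280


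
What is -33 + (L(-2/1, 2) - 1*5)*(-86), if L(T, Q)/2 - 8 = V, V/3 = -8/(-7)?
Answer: -10981/7 ≈ -1568.7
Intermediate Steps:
V = 24/7 (V = 3*(-8/(-7)) = 3*(-8*(-⅐)) = 3*(8/7) = 24/7 ≈ 3.4286)
L(T, Q) = 160/7 (L(T, Q) = 16 + 2*(24/7) = 16 + 48/7 = 160/7)
-33 + (L(-2/1, 2) - 1*5)*(-86) = -33 + (160/7 - 1*5)*(-86) = -33 + (160/7 - 5)*(-86) = -33 + (125/7)*(-86) = -33 - 10750/7 = -10981/7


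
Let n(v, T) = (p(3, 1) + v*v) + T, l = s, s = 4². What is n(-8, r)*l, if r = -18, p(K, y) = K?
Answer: 784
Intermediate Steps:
s = 16
l = 16
n(v, T) = 3 + T + v² (n(v, T) = (3 + v*v) + T = (3 + v²) + T = 3 + T + v²)
n(-8, r)*l = (3 - 18 + (-8)²)*16 = (3 - 18 + 64)*16 = 49*16 = 784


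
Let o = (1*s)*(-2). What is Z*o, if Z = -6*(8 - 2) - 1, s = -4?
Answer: -296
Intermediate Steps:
o = 8 (o = (1*(-4))*(-2) = -4*(-2) = 8)
Z = -37 (Z = -6*6 - 1 = -36 - 1 = -37)
Z*o = -37*8 = -296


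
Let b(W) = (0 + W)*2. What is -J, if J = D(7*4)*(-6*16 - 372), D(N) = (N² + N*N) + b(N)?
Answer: 760032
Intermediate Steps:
b(W) = 2*W (b(W) = W*2 = 2*W)
D(N) = 2*N + 2*N² (D(N) = (N² + N*N) + 2*N = (N² + N²) + 2*N = 2*N² + 2*N = 2*N + 2*N²)
J = -760032 (J = (2*(7*4)*(1 + 7*4))*(-6*16 - 372) = (2*28*(1 + 28))*(-96 - 372) = (2*28*29)*(-468) = 1624*(-468) = -760032)
-J = -1*(-760032) = 760032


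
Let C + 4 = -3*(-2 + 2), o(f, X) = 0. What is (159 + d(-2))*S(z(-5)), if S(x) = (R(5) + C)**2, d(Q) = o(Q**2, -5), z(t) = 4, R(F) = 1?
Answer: 1431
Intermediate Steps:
d(Q) = 0
C = -4 (C = -4 - 3*(-2 + 2) = -4 - 3*0 = -4 + 0 = -4)
S(x) = 9 (S(x) = (1 - 4)**2 = (-3)**2 = 9)
(159 + d(-2))*S(z(-5)) = (159 + 0)*9 = 159*9 = 1431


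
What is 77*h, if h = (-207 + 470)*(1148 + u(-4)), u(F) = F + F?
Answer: 23086140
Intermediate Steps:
u(F) = 2*F
h = 299820 (h = (-207 + 470)*(1148 + 2*(-4)) = 263*(1148 - 8) = 263*1140 = 299820)
77*h = 77*299820 = 23086140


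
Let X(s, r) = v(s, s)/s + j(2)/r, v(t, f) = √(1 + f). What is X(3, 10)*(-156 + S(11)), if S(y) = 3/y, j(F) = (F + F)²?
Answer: -19414/55 ≈ -352.98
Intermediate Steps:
j(F) = 4*F² (j(F) = (2*F)² = 4*F²)
X(s, r) = 16/r + √(1 + s)/s (X(s, r) = √(1 + s)/s + (4*2²)/r = √(1 + s)/s + (4*4)/r = √(1 + s)/s + 16/r = 16/r + √(1 + s)/s)
X(3, 10)*(-156 + S(11)) = (16/10 + √(1 + 3)/3)*(-156 + 3/11) = (16*(⅒) + √4/3)*(-156 + 3*(1/11)) = (8/5 + (⅓)*2)*(-156 + 3/11) = (8/5 + ⅔)*(-1713/11) = (34/15)*(-1713/11) = -19414/55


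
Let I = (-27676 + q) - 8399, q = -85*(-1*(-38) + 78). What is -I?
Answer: 45935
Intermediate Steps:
q = -9860 (q = -85*(38 + 78) = -85*116 = -9860)
I = -45935 (I = (-27676 - 9860) - 8399 = -37536 - 8399 = -45935)
-I = -1*(-45935) = 45935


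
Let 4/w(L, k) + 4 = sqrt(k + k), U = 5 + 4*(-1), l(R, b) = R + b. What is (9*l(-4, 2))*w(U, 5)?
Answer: 48 + 12*sqrt(10) ≈ 85.947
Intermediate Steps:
U = 1 (U = 5 - 4 = 1)
w(L, k) = 4/(-4 + sqrt(2)*sqrt(k)) (w(L, k) = 4/(-4 + sqrt(k + k)) = 4/(-4 + sqrt(2*k)) = 4/(-4 + sqrt(2)*sqrt(k)))
(9*l(-4, 2))*w(U, 5) = (9*(-4 + 2))*(4/(-4 + sqrt(2)*sqrt(5))) = (9*(-2))*(4/(-4 + sqrt(10))) = -72/(-4 + sqrt(10))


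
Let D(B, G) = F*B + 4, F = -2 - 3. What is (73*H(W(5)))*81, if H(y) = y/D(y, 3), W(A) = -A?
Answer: -29565/29 ≈ -1019.5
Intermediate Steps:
F = -5
D(B, G) = 4 - 5*B (D(B, G) = -5*B + 4 = 4 - 5*B)
H(y) = y/(4 - 5*y)
(73*H(W(5)))*81 = (73*((-1*5)/(4 - (-5)*5)))*81 = (73*(-5/(4 - 5*(-5))))*81 = (73*(-5/(4 + 25)))*81 = (73*(-5/29))*81 = -365/29*81 = -29565/29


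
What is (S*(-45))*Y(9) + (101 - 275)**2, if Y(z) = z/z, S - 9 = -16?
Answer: 30591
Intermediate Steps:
S = -7 (S = 9 - 16 = -7)
Y(z) = 1
(S*(-45))*Y(9) + (101 - 275)**2 = -7*(-45)*1 + (101 - 275)**2 = 315*1 + (-174)**2 = 315 + 30276 = 30591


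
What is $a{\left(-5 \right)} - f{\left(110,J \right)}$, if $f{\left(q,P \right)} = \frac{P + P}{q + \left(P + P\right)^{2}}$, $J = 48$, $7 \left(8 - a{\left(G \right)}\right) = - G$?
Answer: $\frac{237477}{32641} \approx 7.2754$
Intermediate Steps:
$a{\left(G \right)} = 8 + \frac{G}{7}$ ($a{\left(G \right)} = 8 - \frac{\left(-1\right) G}{7} = 8 + \frac{G}{7}$)
$f{\left(q,P \right)} = \frac{2 P}{q + 4 P^{2}}$ ($f{\left(q,P \right)} = \frac{2 P}{q + \left(2 P\right)^{2}} = \frac{2 P}{q + 4 P^{2}}$)
$a{\left(-5 \right)} - f{\left(110,J \right)} = \left(8 + \frac{1}{7} \left(-5\right)\right) - 2 \cdot 48 \frac{1}{110 + 4 \cdot 48^{2}} = \left(8 - \frac{5}{7}\right) - 2 \cdot 48 \frac{1}{110 + 4 \cdot 2304} = \frac{51}{7} - 2 \cdot 48 \frac{1}{110 + 9216} = \frac{51}{7} - 2 \cdot 48 \cdot \frac{1}{9326} = \frac{51}{7} - \frac{48}{4663} = \frac{237477}{32641}$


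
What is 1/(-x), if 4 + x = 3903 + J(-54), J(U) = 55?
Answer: -1/3954 ≈ -0.00025291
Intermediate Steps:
x = 3954 (x = -4 + (3903 + 55) = -4 + 3958 = 3954)
1/(-x) = 1/(-1*3954) = 1/(-3954) = -1/3954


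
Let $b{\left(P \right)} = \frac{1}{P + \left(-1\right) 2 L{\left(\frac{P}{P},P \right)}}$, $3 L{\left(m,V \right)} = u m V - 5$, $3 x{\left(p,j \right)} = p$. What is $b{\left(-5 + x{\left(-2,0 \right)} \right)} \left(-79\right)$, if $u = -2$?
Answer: $\frac{711}{89} \approx 7.9888$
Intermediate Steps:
$x{\left(p,j \right)} = \frac{p}{3}$
$L{\left(m,V \right)} = - \frac{5}{3} - \frac{2 V m}{3}$ ($L{\left(m,V \right)} = \frac{- 2 m V - 5}{3} = \frac{- 2 V m - 5}{3} = \frac{-5 - 2 V m}{3} = - \frac{5}{3} - \frac{2 V m}{3}$)
$b{\left(P \right)} = \frac{1}{\frac{10}{3} + \frac{7 P}{3}}$ ($b{\left(P \right)} = \frac{1}{P + \left(-1\right) 2 \left(- \frac{5}{3} - \frac{2 P \frac{P}{P}}{3}\right)} = \frac{1}{P - 2 \left(- \frac{5}{3} - \frac{2}{3} P 1\right)} = \frac{1}{P - 2 \left(- \frac{5}{3} - \frac{2 P}{3}\right)} = \frac{1}{P + \left(\frac{10}{3} + \frac{4 P}{3}\right)} = \frac{1}{\frac{10}{3} + \frac{7 P}{3}}$)
$b{\left(-5 + x{\left(-2,0 \right)} \right)} \left(-79\right) = \frac{3}{10 + 7 \left(-5 + \frac{1}{3} \left(-2\right)\right)} \left(-79\right) = \frac{3}{10 + 7 \left(-5 - \frac{2}{3}\right)} \left(-79\right) = \frac{3}{10 + 7 \left(- \frac{17}{3}\right)} \left(-79\right) = \frac{3}{10 - \frac{119}{3}} \left(-79\right) = \frac{3}{- \frac{89}{3}} \left(-79\right) = 3 \left(- \frac{3}{89}\right) \left(-79\right) = \left(- \frac{9}{89}\right) \left(-79\right) = \frac{711}{89}$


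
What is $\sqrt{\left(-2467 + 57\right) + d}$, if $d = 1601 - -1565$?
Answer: $6 \sqrt{21} \approx 27.495$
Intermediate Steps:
$d = 3166$ ($d = 1601 + 1565 = 3166$)
$\sqrt{\left(-2467 + 57\right) + d} = \sqrt{\left(-2467 + 57\right) + 3166} = \sqrt{-2410 + 3166} = \sqrt{756} = 6 \sqrt{21}$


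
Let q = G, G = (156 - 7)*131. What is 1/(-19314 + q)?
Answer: 1/205 ≈ 0.0048781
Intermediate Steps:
G = 19519 (G = 149*131 = 19519)
q = 19519
1/(-19314 + q) = 1/(-19314 + 19519) = 1/205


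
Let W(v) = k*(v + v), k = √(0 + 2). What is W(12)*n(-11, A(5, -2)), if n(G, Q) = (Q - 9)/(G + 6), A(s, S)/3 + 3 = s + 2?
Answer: -72*√2/5 ≈ -20.365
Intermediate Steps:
k = √2 ≈ 1.4142
A(s, S) = -3 + 3*s (A(s, S) = -9 + 3*(s + 2) = -9 + 3*(2 + s) = -9 + (6 + 3*s) = -3 + 3*s)
n(G, Q) = (-9 + Q)/(6 + G)
W(v) = 2*v*√2 (W(v) = √2*(v + v) = √2*(2*v) = 2*v*√2)
W(12)*n(-11, A(5, -2)) = (2*12*√2)*((-9 + (-3 + 3*5))/(6 - 11)) = (24*√2)*((-9 + (-3 + 15))/(-5)) = (24*√2)*(-(-9 + 12)/5) = (24*√2)*(-⅕*3) = (24*√2)*(-⅗) = -72*√2/5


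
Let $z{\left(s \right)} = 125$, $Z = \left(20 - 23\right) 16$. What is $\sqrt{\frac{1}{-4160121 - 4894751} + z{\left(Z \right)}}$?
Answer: $\frac{3 \sqrt{284689954388698}}{4527436} \approx 11.18$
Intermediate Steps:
$Z = -48$ ($Z = \left(-3\right) 16 = -48$)
$\sqrt{\frac{1}{-4160121 - 4894751} + z{\left(Z \right)}} = \sqrt{\frac{1}{-4160121 - 4894751} + 125} = \sqrt{\frac{1}{-9054872} + 125} = \sqrt{- \frac{1}{9054872} + 125} = \sqrt{\frac{1131858999}{9054872}} = \frac{3 \sqrt{284689954388698}}{4527436}$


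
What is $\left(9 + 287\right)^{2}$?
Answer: $87616$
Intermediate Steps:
$\left(9 + 287\right)^{2} = 296^{2} = 87616$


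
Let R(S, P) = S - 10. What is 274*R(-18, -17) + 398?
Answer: -7274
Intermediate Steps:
R(S, P) = -10 + S
274*R(-18, -17) + 398 = 274*(-10 - 18) + 398 = 274*(-28) + 398 = -7672 + 398 = -7274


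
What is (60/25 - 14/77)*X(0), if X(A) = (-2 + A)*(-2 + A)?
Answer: 488/55 ≈ 8.8727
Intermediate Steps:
X(A) = (-2 + A)²
(60/25 - 14/77)*X(0) = (60/25 - 14/77)*(-2 + 0)² = (60*(1/25) - 14*1/77)*(-2)² = (12/5 - 2/11)*4 = (122/55)*4 = 488/55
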